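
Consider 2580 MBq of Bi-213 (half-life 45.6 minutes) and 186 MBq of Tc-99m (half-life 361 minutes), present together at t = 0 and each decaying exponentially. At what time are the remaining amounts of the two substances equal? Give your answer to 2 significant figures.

200 minutes

Set 2580·(1/2)^(t/45.6) = 186·(1/2)^(t/361).
Taking log₂: log₂(2580/186) = t·(1/45.6 − 1/361).
log₂(13.871) = 3.794; 1/45.6 − 1/361 = 0.01916.
t = 3.794 / 0.01916 ≈ 198.02 minutes.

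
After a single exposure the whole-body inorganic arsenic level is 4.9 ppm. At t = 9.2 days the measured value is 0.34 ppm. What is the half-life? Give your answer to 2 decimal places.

2.39 days

A/A₀ = 0.34/4.9 ≈ 0.069388.
n = log₂(14.412) ≈ 3.8492 half-lives elapsed in 9.2 days.
t½ = 9.2/3.8492 ≈ 2.3901 days.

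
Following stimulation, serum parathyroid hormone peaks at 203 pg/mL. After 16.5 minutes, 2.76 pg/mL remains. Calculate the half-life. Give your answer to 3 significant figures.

2.66 minutes

A/A₀ = 2.76/203 ≈ 0.013596.
n = log₂(73.551) ≈ 6.2007 half-lives elapsed in 16.5 minutes.
t½ = 16.5/6.2007 ≈ 2.661 minutes.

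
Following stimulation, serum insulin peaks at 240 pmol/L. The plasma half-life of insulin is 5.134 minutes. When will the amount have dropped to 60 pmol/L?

10.268 minutes

60/240 = 1/4, so 2 half-lives have elapsed.
t = 2 × 5.134 = 10.268 minutes.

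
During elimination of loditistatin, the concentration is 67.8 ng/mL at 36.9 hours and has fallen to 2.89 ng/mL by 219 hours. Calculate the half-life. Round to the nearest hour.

40 hours

Over Δt = 219 − 36.9 = 182.1 hours, the level fell by a factor of 67.8/2.89 ≈ 23.46.
n = log₂(23.46) ≈ 4.5521 half-lives, so t½ = 182.1/4.5521 ≈ 40.003 hours.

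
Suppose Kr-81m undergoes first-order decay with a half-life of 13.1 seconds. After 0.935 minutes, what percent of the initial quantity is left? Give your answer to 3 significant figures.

5.14%

0.935 minutes = 56.1 seconds.
n = 56.1/13.1 ≈ 4.2824 half-lives.
Fraction remaining = (1/2)^4.2824 ≈ 0.051387, i.e. 5.1387%.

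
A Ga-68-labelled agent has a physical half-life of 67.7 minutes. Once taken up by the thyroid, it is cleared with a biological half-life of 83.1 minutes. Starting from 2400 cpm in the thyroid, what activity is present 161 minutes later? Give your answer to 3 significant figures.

121 cpm

1/t_eff = 1/t_phys + 1/t_biol = 1/67.7 + 1/83.1 = 0.026805 per minute.
t_eff = 67.7 × 83.1 / (67.7 + 83.1) ≈ 37.307 minutes.
Remaining = 2400 × (1/2)^(161/37.307) = 2400 × (1/2)^4.3156 ≈ 120.53 cpm.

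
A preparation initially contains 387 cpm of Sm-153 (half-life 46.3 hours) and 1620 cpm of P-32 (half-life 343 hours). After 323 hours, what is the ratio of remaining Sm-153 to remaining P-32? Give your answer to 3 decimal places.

0.004

Sm-153: 387 × (1/2)^(323/46.3) = 387 × (1/2)^6.9762 ≈ 3.0736 cpm.
P-32: 1620 × (1/2)^(323/343) = 1620 × (1/2)^0.94169 ≈ 843.41 cpm.
Ratio ≈ 3.0736 / 843.41 ≈ 0.0036443.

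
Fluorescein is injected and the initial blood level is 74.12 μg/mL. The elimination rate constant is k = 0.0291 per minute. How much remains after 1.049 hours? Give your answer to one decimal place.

t½ = ln 2 / k = 0.69315 / 0.0291 ≈ 23.819 minutes.
Convert the elapsed time: 1.049 hours = 62.94 minutes.
Number of half-lives: n = 62.94/23.819 ≈ 2.6424.
Remaining = 74.12 × (1/2)^2.6424 = 74.12 × 0.16016 ≈ 11.871 μg/mL.

11.9 μg/mL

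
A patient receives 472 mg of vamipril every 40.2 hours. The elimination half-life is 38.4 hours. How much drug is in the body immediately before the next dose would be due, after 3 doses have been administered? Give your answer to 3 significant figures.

The 3 doses were given 120.6, 80.4, 40.2 hours ago.
Total = 472·(1/2)^(120.6/38.4) + 472·(1/2)^(80.4/38.4) + 472·(1/2)^(40.2/38.4)
      = 53.52 + 110.58 + 228.46 ≈ 392.55 mg.

393 mg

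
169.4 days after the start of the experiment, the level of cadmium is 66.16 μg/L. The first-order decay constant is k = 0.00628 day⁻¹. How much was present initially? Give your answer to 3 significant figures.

t½ = ln 2 / k = 0.69315 / 0.00628 ≈ 110.37 days.
Number of half-lives elapsed: n = 169.4/110.37 ≈ 1.5348.
A₀ = A × 2^n = 66.16 × 2^1.5348 = 66.16 × 2.8975 ≈ 191.7 μg/L.

192 μg/L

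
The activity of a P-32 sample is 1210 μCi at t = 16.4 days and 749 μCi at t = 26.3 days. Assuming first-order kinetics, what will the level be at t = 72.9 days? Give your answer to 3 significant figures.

Over Δt = 26.3 − 16.4 = 9.9 days, the level fell by a factor of 1210/749 ≈ 1.6155.
n = log₂(1.6155) ≈ 0.69197 half-lives, so t½ = 9.9/0.69197 ≈ 14.307 days.
From t = 26.3 to t = 72.9: 749 × (1/2)^((72.9−26.3)/14.307) ≈ 78.34 μCi.

78.3 μCi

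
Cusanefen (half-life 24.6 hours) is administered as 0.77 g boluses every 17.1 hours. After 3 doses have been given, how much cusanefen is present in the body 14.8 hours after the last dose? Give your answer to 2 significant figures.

The 3 doses were given 49, 31.9, 14.8 hours ago.
Total = 0.77·(1/2)^(49/24.6) + 0.77·(1/2)^(31.9/24.6) + 0.77·(1/2)^(14.8/24.6)
      = 0.19359 + 0.31342 + 0.50744 ≈ 1.0144 g.

1.0 g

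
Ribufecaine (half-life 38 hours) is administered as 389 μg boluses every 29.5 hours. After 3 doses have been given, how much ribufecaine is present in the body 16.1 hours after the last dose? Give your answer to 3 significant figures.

The 3 doses were given 75.1, 45.6, 16.1 hours ago.
Total = 389·(1/2)^(75.1/38) + 389·(1/2)^(45.6/38) + 389·(1/2)^(16.1/38)
      = 98.86 + 169.32 + 290.01 ≈ 558.19 μg.

558 μg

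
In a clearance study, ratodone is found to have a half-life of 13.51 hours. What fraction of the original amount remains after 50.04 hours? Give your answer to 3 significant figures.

0.0767

n = 50.04/13.51 ≈ 3.7039 half-lives.
Fraction remaining = (1/2)^3.7039 ≈ 0.076738.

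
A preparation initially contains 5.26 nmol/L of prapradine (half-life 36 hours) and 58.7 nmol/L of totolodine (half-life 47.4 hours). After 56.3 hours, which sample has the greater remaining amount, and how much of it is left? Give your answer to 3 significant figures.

totolodine, 25.8 nmol/L

prapradine: 5.26 × (1/2)^1.5639 ≈ 1.7791 nmol/L.
totolodine: 58.7 × (1/2)^1.1878 ≈ 25.768 nmol/L.
Totolodine has more remaining, at ≈ 25.768 nmol/L.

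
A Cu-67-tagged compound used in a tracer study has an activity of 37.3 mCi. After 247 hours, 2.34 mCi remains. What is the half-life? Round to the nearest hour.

62 hours

A/A₀ = 2.34/37.3 ≈ 0.062735.
n = log₂(15.94) ≈ 3.9946 half-lives elapsed in 247 hours.
t½ = 247/3.9946 ≈ 61.834 hours.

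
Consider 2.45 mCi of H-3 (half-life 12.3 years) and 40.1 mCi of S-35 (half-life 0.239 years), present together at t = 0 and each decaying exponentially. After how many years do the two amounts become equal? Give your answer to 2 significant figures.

0.98 years

Set 2.45·(1/2)^(t/12.3) = 40.1·(1/2)^(t/0.239).
Taking log₂: log₂(2.45/40.1) = t·(1/12.3 − 1/0.239).
log₂(0.061097) = -4.0327; 1/12.3 − 1/0.239 = -4.1028.
t = -4.0327 / -4.1028 ≈ 0.98293 years.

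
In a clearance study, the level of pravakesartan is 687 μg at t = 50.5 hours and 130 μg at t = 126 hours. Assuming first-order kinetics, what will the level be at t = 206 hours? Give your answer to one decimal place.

22.3 μg

Over Δt = 126 − 50.5 = 75.5 hours, the level fell by a factor of 687/130 ≈ 5.2846.
n = log₂(5.2846) ≈ 2.4018 half-lives, so t½ = 75.5/2.4018 ≈ 31.435 hours.
From t = 126 to t = 206: 130 × (1/2)^((206−126)/31.435) ≈ 22.276 μg.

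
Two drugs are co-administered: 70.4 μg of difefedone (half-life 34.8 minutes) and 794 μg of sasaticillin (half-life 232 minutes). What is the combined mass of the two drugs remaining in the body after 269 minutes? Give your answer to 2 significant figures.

difefedone: 70.4 × (1/2)^(269/34.8) = 70.4 × (1/2)^7.7299 ≈ 0.33162 μg.
sasaticillin: 794 × (1/2)^(269/232) = 794 × (1/2)^1.1595 ≈ 355.45 μg.
Total = 0.33162 + 355.45 ≈ 355.78 μg.

360 μg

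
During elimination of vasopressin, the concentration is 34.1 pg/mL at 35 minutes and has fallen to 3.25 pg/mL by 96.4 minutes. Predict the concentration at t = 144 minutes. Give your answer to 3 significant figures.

Over Δt = 96.4 − 35 = 61.4 minutes, the level fell by a factor of 34.1/3.25 ≈ 10.492.
n = log₂(10.492) ≈ 3.3913 half-lives, so t½ = 61.4/3.3913 ≈ 18.105 minutes.
From t = 96.4 to t = 144: 3.25 × (1/2)^((144−96.4)/18.105) ≈ 0.52536 pg/mL.

0.525 pg/mL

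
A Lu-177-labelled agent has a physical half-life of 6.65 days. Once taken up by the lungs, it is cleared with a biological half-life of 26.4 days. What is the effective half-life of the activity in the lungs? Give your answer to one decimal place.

1/t_eff = 1/t_phys + 1/t_biol = 1/6.65 + 1/26.4 = 0.18825 per day.
t_eff = 6.65 × 26.4 / (6.65 + 26.4) ≈ 5.312 days.

5.3 days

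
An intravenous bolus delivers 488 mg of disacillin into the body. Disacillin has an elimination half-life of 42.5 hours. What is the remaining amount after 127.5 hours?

Elapsed time is 3 half-lives (127.5/42.5).
Each half-life halves the amount: 488 × (1/2)^3 = 488/8 = 61 mg.

61 mg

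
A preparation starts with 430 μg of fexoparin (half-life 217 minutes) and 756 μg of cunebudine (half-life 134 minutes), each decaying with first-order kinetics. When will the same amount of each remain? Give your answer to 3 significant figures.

Set 430·(1/2)^(t/217) = 756·(1/2)^(t/134).
Taking log₂: log₂(430/756) = t·(1/217 − 1/134).
log₂(0.56878) = -0.81405; 1/217 − 1/134 = -0.0028544.
t = -0.81405 / -0.0028544 ≈ 285.19 minutes.

285 minutes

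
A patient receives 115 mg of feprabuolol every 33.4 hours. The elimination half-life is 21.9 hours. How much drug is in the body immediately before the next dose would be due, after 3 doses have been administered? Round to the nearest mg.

59 mg

The 3 doses were given 100.2, 66.8, 33.4 hours ago.
Total = 115·(1/2)^(100.2/21.9) + 115·(1/2)^(66.8/21.9) + 115·(1/2)^(33.4/21.9)
      = 4.8237 + 13.883 + 39.957 ≈ 58.664 mg.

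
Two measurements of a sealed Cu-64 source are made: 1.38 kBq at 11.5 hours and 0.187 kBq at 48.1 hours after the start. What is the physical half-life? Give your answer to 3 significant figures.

Over Δt = 48.1 − 11.5 = 36.6 hours, the level fell by a factor of 1.38/0.187 ≈ 7.3797.
n = log₂(7.3797) ≈ 2.8836 half-lives, so t½ = 36.6/2.8836 ≈ 12.693 hours.

12.7 hours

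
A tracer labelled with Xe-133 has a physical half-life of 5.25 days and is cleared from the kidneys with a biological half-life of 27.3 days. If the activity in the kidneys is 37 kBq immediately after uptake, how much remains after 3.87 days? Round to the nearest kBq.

1/t_eff = 1/t_phys + 1/t_biol = 1/5.25 + 1/27.3 = 0.22711 per day.
t_eff = 5.25 × 27.3 / (5.25 + 27.3) ≈ 4.4032 days.
Remaining = 37 × (1/2)^(3.87/4.4032) = 37 × (1/2)^0.8789 ≈ 20.12 kBq.

20 kBq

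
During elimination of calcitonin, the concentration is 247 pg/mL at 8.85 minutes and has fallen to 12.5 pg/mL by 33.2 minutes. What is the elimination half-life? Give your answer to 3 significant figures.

5.66 minutes

Over Δt = 33.2 − 8.85 = 24.35 minutes, the level fell by a factor of 247/12.5 ≈ 19.76.
n = log₂(19.76) ≈ 4.3045 half-lives, so t½ = 24.35/4.3045 ≈ 5.6569 minutes.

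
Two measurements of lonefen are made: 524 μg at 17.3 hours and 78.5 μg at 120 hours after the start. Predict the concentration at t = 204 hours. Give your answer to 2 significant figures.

Over Δt = 120 − 17.3 = 102.7 hours, the level fell by a factor of 524/78.5 ≈ 6.6752.
n = log₂(6.6752) ≈ 2.7388 half-lives, so t½ = 102.7/2.7388 ≈ 37.498 hours.
From t = 120 to t = 204: 78.5 × (1/2)^((204−120)/37.498) ≈ 16.616 μg.

17 μg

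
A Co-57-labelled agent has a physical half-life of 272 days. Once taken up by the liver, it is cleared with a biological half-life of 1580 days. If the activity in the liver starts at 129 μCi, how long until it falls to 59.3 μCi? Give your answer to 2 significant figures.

260 days

1/t_eff = 1/t_phys + 1/t_biol = 1/272 + 1/1580 = 0.0043094 per day.
t_eff = 272 × 1580 / (272 + 1580) ≈ 232.05 days.
n = log₂(129/59.3) ≈ 1.1213; t = 1.1213 × 232.05 ≈ 260.19 days.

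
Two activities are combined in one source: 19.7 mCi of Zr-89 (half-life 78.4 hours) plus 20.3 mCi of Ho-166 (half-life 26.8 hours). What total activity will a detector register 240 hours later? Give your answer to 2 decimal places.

2.40 mCi

Zr-89: 19.7 × (1/2)^(240/78.4) = 19.7 × (1/2)^3.0612 ≈ 2.3602 mCi.
Ho-166: 20.3 × (1/2)^(240/26.8) = 20.3 × (1/2)^8.9552 ≈ 0.040898 mCi.
Total = 2.3602 + 0.040898 ≈ 2.4011 mCi.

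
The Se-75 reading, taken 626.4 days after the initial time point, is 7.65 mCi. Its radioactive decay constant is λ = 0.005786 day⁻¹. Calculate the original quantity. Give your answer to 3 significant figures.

t½ = ln 2 / λ = 0.69315 / 0.005786 ≈ 119.8 days.
Number of half-lives elapsed: n = 626.4/119.8 ≈ 5.2288.
A₀ = A × 2^n = 7.65 × 2^5.2288 = 7.65 × 37.5 ≈ 286.88 mCi.

287 mCi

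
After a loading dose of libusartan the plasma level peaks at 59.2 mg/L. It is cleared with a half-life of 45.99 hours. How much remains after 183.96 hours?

Elapsed time is 4 half-lives (183.96/45.99).
Each half-life halves the amount: 59.2 × (1/2)^4 = 59.2/16 = 3.7 mg/L.

3.7 mg/L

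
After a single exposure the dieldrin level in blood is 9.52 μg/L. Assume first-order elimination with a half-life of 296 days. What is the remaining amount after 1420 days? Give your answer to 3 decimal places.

0.342 μg/L

Number of half-lives: n = 1420/296 ≈ 4.7973.
Remaining = 9.52 × (1/2)^4.7973 = 9.52 × 0.035964 ≈ 0.34238 μg/L.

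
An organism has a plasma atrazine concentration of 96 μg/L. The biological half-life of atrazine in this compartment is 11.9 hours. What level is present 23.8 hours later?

Elapsed time is 2 half-lives (23.8/11.9).
Each half-life halves the amount: 96 × (1/2)^2 = 96/4 = 24 μg/L.

24 μg/L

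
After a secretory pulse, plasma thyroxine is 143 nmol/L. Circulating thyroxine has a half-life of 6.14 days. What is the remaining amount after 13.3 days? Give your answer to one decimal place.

31.9 nmol/L

Number of half-lives: n = 13.3/6.14 ≈ 2.1661.
Remaining = 143 × (1/2)^2.1661 = 143 × 0.22281 ≈ 31.862 nmol/L.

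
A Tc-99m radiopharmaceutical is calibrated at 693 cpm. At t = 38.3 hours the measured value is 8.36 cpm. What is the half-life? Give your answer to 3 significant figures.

6.01 hours

A/A₀ = 8.36/693 ≈ 0.012063.
n = log₂(82.895) ≈ 6.3732 half-lives elapsed in 38.3 hours.
t½ = 38.3/6.3732 ≈ 6.0095 hours.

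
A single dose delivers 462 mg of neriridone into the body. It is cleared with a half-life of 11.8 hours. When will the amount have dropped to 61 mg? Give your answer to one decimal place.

Fraction remaining = 61/462 ≈ 0.13203.
n = log₂(462/61) = ln(7.5738)/ln 2 ≈ 2.921 half-lives.
t = n × t½ = 2.921 × 11.8 ≈ 34.468 hours.

34.5 hours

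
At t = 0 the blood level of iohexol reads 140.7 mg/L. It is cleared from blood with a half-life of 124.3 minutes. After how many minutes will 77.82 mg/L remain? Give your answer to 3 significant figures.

106 minutes

Fraction remaining = 77.82/140.7 ≈ 0.55309.
n = log₂(140.7/77.82) = ln(1.808)/ln 2 ≈ 0.85441 half-lives.
t = n × t½ = 0.85441 × 124.3 ≈ 106.2 minutes.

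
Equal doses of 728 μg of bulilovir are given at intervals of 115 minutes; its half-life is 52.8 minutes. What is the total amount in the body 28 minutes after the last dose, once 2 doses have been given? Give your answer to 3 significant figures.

615 μg

The 2 doses were given 143, 28 minutes ago.
Total = 728·(1/2)^(143/52.8) + 728·(1/2)^(28/52.8)
      = 111.39 + 504.07 ≈ 615.46 μg.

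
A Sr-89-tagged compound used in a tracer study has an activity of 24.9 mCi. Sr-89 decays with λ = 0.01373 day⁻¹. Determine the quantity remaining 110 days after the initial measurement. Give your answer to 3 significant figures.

5.50 mCi

t½ = ln 2 / λ = 0.69315 / 0.01373 ≈ 50.484 days.
Number of half-lives: n = 110/50.484 ≈ 2.1789.
Remaining = 24.9 × (1/2)^2.1789 = 24.9 × 0.22084 ≈ 5.499 mCi.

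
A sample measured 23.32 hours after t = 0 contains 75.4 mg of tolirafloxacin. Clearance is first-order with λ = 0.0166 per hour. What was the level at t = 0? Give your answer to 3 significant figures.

111 mg

t½ = ln 2 / λ = 0.69315 / 0.0166 ≈ 41.756 hours.
Number of half-lives elapsed: n = 23.32/41.756 ≈ 0.55848.
A₀ = A × 2^n = 75.4 × 2^0.55848 = 75.4 × 1.4727 ≈ 111.04 mg.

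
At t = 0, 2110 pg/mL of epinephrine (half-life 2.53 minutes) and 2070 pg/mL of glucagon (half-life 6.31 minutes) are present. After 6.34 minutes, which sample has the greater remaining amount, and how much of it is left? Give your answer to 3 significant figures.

glucagon, 1030 pg/mL

epinephrine: 2110 × (1/2)^2.5059 ≈ 371.47 pg/mL.
glucagon: 2070 × (1/2)^1.0048 ≈ 1031.6 pg/mL.
Glucagon has more remaining, at ≈ 1031.6 pg/mL.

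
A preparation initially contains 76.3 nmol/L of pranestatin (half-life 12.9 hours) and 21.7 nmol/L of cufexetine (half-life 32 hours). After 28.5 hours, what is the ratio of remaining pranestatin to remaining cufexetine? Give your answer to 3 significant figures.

pranestatin: 76.3 × (1/2)^(28.5/12.9) = 76.3 × (1/2)^2.2093 ≈ 16.499 nmol/L.
cufexetine: 21.7 × (1/2)^(28.5/32) = 21.7 × (1/2)^0.89062 ≈ 11.705 nmol/L.
Ratio ≈ 16.499 / 11.705 ≈ 1.4096.

1.41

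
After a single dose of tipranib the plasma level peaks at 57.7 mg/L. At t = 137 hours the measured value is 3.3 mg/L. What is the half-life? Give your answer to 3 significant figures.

33.2 hours

A/A₀ = 3.3/57.7 ≈ 0.057192.
n = log₂(17.485) ≈ 4.128 half-lives elapsed in 137 hours.
t½ = 137/4.128 ≈ 33.188 hours.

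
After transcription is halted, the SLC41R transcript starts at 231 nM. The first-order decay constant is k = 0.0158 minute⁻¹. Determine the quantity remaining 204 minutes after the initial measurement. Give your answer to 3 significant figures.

9.20 nM

t½ = ln 2 / k = 0.69315 / 0.0158 ≈ 43.87 minutes.
Number of half-lives: n = 204/43.87 ≈ 4.6501.
Remaining = 231 × (1/2)^4.6501 = 231 × 0.039827 ≈ 9.2001 nM.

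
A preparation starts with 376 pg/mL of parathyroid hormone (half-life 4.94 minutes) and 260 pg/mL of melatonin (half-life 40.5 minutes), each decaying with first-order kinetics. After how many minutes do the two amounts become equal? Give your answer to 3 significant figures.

2.99 minutes

Set 376·(1/2)^(t/4.94) = 260·(1/2)^(t/40.5).
Taking log₂: log₂(376/260) = t·(1/4.94 − 1/40.5).
log₂(1.4462) = 0.53222; 1/4.94 − 1/40.5 = 0.17774.
t = 0.53222 / 0.17774 ≈ 2.9944 minutes.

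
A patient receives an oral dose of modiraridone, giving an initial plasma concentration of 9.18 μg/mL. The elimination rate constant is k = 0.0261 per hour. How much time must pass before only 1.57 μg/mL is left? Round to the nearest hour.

t½ = ln 2 / k = 0.69315 / 0.0261 ≈ 26.557 hours.
Fraction remaining = 1.57/9.18 ≈ 0.17102.
n = log₂(9.18/1.57) = ln(5.8471)/ln 2 ≈ 2.5477 half-lives.
t = n × t½ = 2.5477 × 26.557 ≈ 67.661 hours.

68 hours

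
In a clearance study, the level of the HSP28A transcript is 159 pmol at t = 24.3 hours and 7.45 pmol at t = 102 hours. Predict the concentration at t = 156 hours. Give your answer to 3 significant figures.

Over Δt = 102 − 24.3 = 77.7 hours, the level fell by a factor of 159/7.45 ≈ 21.342.
n = log₂(21.342) ≈ 4.4156 half-lives, so t½ = 77.7/4.4156 ≈ 17.597 hours.
From t = 102 to t = 156: 7.45 × (1/2)^((156−102)/17.597) ≈ 0.88789 pmol.

0.888 pmol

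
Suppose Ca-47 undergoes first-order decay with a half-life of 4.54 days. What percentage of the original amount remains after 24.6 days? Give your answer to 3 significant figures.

n = 24.6/4.54 ≈ 5.4185 half-lives.
Fraction remaining = (1/2)^5.4185 ≈ 0.023381, i.e. 2.3381%.

2.34%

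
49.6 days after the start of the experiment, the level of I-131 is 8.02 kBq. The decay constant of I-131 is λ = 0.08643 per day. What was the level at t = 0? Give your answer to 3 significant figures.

t½ = ln 2 / λ = 0.69315 / 0.08643 ≈ 8.0198 days.
Number of half-lives elapsed: n = 49.6/8.0198 ≈ 6.1847.
A₀ = A × 2^n = 8.02 × 2^6.1847 = 8.02 × 72.743 ≈ 583.4 kBq.

583 kBq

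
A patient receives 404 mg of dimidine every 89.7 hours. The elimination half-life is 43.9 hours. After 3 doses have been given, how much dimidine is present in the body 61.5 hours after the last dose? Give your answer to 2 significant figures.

The 3 doses were given 240.9, 151.2, 61.5 hours ago.
Total = 404·(1/2)^(240.9/43.9) + 404·(1/2)^(151.2/43.9) + 404·(1/2)^(61.5/43.9)
      = 9.0051 + 37.117 + 152.99 ≈ 199.11 mg.

200 mg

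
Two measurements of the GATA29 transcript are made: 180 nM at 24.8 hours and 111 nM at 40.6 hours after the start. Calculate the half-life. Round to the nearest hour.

23 hours

Over Δt = 40.6 − 24.8 = 15.8 hours, the level fell by a factor of 180/111 ≈ 1.6216.
n = log₂(1.6216) ≈ 0.69744 half-lives, so t½ = 15.8/0.69744 ≈ 22.654 hours.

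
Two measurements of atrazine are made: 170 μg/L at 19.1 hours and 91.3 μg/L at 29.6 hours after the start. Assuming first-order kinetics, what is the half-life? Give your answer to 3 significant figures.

11.7 hours

Over Δt = 29.6 − 19.1 = 10.5 hours, the level fell by a factor of 170/91.3 ≈ 1.862.
n = log₂(1.862) ≈ 0.89685 half-lives, so t½ = 10.5/0.89685 ≈ 11.708 hours.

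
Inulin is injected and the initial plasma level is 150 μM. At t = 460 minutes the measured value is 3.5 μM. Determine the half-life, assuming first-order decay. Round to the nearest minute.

A/A₀ = 3.5/150 ≈ 0.023333.
n = log₂(42.857) ≈ 5.4215 half-lives elapsed in 460 minutes.
t½ = 460/5.4215 ≈ 84.848 minutes.

85 minutes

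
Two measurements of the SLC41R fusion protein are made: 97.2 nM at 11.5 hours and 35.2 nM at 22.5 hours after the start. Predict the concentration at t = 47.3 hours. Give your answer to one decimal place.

3.6 nM

Over Δt = 22.5 − 11.5 = 11 hours, the level fell by a factor of 97.2/35.2 ≈ 2.7614.
n = log₂(2.7614) ≈ 1.4654 half-lives, so t½ = 11/1.4654 ≈ 7.5066 hours.
From t = 22.5 to t = 47.3: 35.2 × (1/2)^((47.3−22.5)/7.5066) ≈ 3.5646 nM.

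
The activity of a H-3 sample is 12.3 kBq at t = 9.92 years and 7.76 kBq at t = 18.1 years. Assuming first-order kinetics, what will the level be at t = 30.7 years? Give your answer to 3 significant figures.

Over Δt = 18.1 − 9.92 = 8.18 years, the level fell by a factor of 12.3/7.76 ≈ 1.5851.
n = log₂(1.5851) ≈ 0.66453 half-lives, so t½ = 8.18/0.66453 ≈ 12.309 years.
From t = 18.1 to t = 30.7: 7.76 × (1/2)^((30.7−18.1)/12.309) ≈ 3.817 kBq.

3.82 kBq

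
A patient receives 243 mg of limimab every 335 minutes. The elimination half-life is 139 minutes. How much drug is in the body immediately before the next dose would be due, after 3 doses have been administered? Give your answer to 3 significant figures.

55.9 mg

The 3 doses were given 1005, 670, 335 minutes ago.
Total = 243·(1/2)^(1005/139) + 243·(1/2)^(670/139) + 243·(1/2)^(335/139)
      = 1.6184 + 8.602 + 45.72 ≈ 55.94 mg.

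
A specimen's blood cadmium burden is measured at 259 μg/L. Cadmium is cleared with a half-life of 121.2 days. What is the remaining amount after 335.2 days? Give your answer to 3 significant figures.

Number of half-lives: n = 335.2/121.2 ≈ 2.7657.
Remaining = 259 × (1/2)^2.7657 = 259 × 0.14704 ≈ 38.084 μg/L.

38.1 μg/L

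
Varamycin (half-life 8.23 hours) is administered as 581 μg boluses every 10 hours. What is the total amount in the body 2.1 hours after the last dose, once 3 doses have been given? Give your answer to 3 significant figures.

787 μg

The 3 doses were given 22.1, 12.1, 2.1 hours ago.
Total = 581·(1/2)^(22.1/8.23) + 581·(1/2)^(12.1/8.23) + 581·(1/2)^(2.1/8.23)
      = 90.328 + 209.7 + 486.82 ≈ 786.84 μg.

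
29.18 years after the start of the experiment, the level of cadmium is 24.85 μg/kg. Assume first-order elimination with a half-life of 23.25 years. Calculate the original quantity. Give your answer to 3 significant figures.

59.3 μg/kg

Number of half-lives elapsed: n = 29.18/23.25 ≈ 1.2551.
A₀ = A × 2^n = 24.85 × 2^1.2551 = 24.85 × 2.3868 ≈ 59.311 μg/kg.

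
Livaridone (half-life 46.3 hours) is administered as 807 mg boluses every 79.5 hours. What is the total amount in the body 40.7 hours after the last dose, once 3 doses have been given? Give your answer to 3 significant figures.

613 mg

The 3 doses were given 199.7, 120.2, 40.7 hours ago.
Total = 807·(1/2)^(199.7/46.3) + 807·(1/2)^(120.2/46.3) + 807·(1/2)^(40.7/46.3)
      = 40.596 + 133.46 + 438.79 ≈ 612.85 mg.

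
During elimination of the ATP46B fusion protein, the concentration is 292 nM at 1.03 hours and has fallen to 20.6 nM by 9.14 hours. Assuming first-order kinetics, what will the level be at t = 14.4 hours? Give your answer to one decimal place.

3.7 nM

Over Δt = 9.14 − 1.03 = 8.11 hours, the level fell by a factor of 292/20.6 ≈ 14.175.
n = log₂(14.175) ≈ 3.8253 half-lives, so t½ = 8.11/3.8253 ≈ 2.1201 hours.
From t = 9.14 to t = 14.4: 20.6 × (1/2)^((14.4−9.14)/2.1201) ≈ 3.6899 nM.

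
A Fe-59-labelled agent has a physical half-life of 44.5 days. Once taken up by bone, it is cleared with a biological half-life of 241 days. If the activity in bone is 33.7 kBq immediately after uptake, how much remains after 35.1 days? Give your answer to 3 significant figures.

17.6 kBq

1/t_eff = 1/t_phys + 1/t_biol = 1/44.5 + 1/241 = 0.026621 per day.
t_eff = 44.5 × 241 / (44.5 + 241) ≈ 37.564 days.
Remaining = 33.7 × (1/2)^(35.1/37.564) = 33.7 × (1/2)^0.93441 ≈ 17.634 kBq.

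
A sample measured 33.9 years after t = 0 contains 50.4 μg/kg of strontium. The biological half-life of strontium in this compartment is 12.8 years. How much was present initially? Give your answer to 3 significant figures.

316 μg/kg

Number of half-lives elapsed: n = 33.9/12.8 ≈ 2.6484.
A₀ = A × 2^n = 50.4 × 2^2.6484 = 50.4 × 6.2699 ≈ 316 μg/kg.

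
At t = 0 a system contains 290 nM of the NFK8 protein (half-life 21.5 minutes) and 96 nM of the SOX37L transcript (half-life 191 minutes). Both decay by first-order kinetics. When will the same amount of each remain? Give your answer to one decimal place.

Set 290·(1/2)^(t/21.5) = 96·(1/2)^(t/191).
Taking log₂: log₂(290/96) = t·(1/21.5 − 1/191).
log₂(3.0208) = 1.5949; 1/21.5 − 1/191 = 0.041276.
t = 1.5949 / 0.041276 ≈ 38.641 minutes.

38.6 minutes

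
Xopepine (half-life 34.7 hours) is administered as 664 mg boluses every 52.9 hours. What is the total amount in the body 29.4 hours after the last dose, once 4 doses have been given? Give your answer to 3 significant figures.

The 4 doses were given 188.1, 135.2, 82.3, 29.4 hours ago.
Total = 664·(1/2)^(188.1/34.7) + 664·(1/2)^(135.2/34.7) + 664·(1/2)^(82.3/34.7) + 664·(1/2)^(29.4/34.7)
      = 15.501 + 44.594 + 128.29 + 369.08 ≈ 557.46 mg.

557 mg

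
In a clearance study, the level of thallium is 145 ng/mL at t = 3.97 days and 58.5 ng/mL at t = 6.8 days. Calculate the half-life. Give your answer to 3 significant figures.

2.16 days

Over Δt = 6.8 − 3.97 = 2.83 days, the level fell by a factor of 145/58.5 ≈ 2.4786.
n = log₂(2.4786) ≈ 1.3095 half-lives, so t½ = 2.83/1.3095 ≈ 2.1611 days.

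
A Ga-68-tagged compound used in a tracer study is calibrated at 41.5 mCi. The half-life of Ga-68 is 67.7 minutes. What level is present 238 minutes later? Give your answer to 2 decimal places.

3.63 mCi

Number of half-lives: n = 238/67.7 ≈ 3.5155.
Remaining = 41.5 × (1/2)^3.5155 = 41.5 × 0.087443 ≈ 3.6289 mCi.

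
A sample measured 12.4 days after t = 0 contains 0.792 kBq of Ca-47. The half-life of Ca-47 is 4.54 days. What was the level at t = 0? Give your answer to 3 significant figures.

Number of half-lives elapsed: n = 12.4/4.54 ≈ 2.7313.
A₀ = A × 2^n = 0.792 × 2^2.7313 = 0.792 × 6.6404 ≈ 5.2592 kBq.

5.26 kBq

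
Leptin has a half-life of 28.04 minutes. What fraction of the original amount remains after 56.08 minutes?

n = 56.08/28.04 ≈ 2 half-lives.
Fraction remaining = (1/2)^2 ≈ 0.25.

0.25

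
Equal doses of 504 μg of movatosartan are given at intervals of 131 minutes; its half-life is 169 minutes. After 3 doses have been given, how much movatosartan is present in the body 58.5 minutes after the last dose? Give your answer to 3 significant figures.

764 μg

The 3 doses were given 320.5, 189.5, 58.5 minutes ago.
Total = 504·(1/2)^(320.5/169) + 504·(1/2)^(189.5/169) + 504·(1/2)^(58.5/169)
      = 135.38 + 231.68 + 396.49 ≈ 763.54 μg.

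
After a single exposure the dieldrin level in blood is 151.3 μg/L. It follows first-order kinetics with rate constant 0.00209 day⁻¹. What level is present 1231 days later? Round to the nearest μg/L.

t½ = ln 2 / λ = 0.69315 / 0.00209 ≈ 331.65 days.
Number of half-lives: n = 1231/331.65 ≈ 3.7118.
Remaining = 151.3 × (1/2)^3.7118 = 151.3 × 0.076322 ≈ 11.548 μg/L.

12 μg/L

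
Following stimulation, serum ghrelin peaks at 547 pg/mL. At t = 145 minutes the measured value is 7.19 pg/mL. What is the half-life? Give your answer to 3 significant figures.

A/A₀ = 7.19/547 ≈ 0.013144.
n = log₂(76.078) ≈ 6.2494 half-lives elapsed in 145 minutes.
t½ = 145/6.2494 ≈ 23.202 minutes.

23.2 minutes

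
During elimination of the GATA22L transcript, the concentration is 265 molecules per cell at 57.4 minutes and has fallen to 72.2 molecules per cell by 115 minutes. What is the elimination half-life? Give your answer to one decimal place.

Over Δt = 115 − 57.4 = 57.6 minutes, the level fell by a factor of 265/72.2 ≈ 3.6704.
n = log₂(3.6704) ≈ 1.8759 half-lives, so t½ = 57.6/1.8759 ≈ 30.705 minutes.

30.7 minutes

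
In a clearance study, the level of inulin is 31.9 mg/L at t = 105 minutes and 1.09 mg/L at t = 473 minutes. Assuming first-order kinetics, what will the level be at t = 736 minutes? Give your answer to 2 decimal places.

0.10 mg/L

Over Δt = 473 − 105 = 368 minutes, the level fell by a factor of 31.9/1.09 ≈ 29.266.
n = log₂(29.266) ≈ 4.8712 half-lives, so t½ = 368/4.8712 ≈ 75.547 minutes.
From t = 473 to t = 736: 1.09 × (1/2)^((736−473)/75.547) ≈ 0.097601 mg/L.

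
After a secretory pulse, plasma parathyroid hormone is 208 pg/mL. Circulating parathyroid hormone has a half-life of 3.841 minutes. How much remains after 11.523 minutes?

Elapsed time is 3 half-lives (11.523/3.841).
Each half-life halves the amount: 208 × (1/2)^3 = 208/8 = 26 pg/mL.

26 pg/mL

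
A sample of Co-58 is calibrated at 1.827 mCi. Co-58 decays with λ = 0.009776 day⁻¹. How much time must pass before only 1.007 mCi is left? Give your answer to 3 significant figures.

60.9 days

t½ = ln 2 / λ = 0.69315 / 0.009776 ≈ 70.903 days.
Fraction remaining = 1.007/1.827 ≈ 0.55118.
n = log₂(1.827/1.007) = ln(1.8143)/ln 2 ≈ 0.85941 half-lives.
t = n × t½ = 0.85941 × 70.903 ≈ 60.935 days.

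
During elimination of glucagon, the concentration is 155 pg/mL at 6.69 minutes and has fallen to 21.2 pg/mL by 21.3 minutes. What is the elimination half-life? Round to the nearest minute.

5 minutes

Over Δt = 21.3 − 6.69 = 14.61 minutes, the level fell by a factor of 155/21.2 ≈ 7.3113.
n = log₂(7.3113) ≈ 2.8701 half-lives, so t½ = 14.61/2.8701 ≈ 5.0904 minutes.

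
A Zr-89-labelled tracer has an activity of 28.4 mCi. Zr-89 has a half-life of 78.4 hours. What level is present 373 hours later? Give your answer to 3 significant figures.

Number of half-lives: n = 373/78.4 ≈ 4.7577.
Remaining = 28.4 × (1/2)^4.7577 = 28.4 × 0.036966 ≈ 1.0498 mCi.

1.05 mCi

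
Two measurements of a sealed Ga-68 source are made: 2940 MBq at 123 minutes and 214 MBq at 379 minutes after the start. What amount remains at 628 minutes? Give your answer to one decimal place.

Over Δt = 379 − 123 = 256 minutes, the level fell by a factor of 2940/214 ≈ 13.738.
n = log₂(13.738) ≈ 3.7801 half-lives, so t½ = 256/3.7801 ≈ 67.722 minutes.
From t = 379 to t = 628: 214 × (1/2)^((628−379)/67.722) ≈ 16.734 MBq.

16.7 MBq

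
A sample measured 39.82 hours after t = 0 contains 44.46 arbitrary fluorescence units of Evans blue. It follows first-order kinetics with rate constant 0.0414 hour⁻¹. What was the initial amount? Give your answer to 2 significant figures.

230 arbitrary fluorescence units

t½ = ln 2 / k = 0.69315 / 0.0414 ≈ 16.743 hours.
Number of half-lives elapsed: n = 39.82/16.743 ≈ 2.3784.
A₀ = A × 2^n = 44.46 × 2^2.3784 = 44.46 × 5.1994 ≈ 231.17 arbitrary fluorescence units.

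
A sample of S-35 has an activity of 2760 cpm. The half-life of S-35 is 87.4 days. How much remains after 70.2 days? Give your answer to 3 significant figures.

Number of half-lives: n = 70.2/87.4 ≈ 0.8032.
Remaining = 2760 × (1/2)^0.8032 = 2760 × 0.57308 ≈ 1581.7 cpm.

1580 cpm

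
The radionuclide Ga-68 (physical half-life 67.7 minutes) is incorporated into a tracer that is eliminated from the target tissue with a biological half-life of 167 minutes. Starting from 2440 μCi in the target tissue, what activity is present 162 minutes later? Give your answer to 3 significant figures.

1/t_eff = 1/t_phys + 1/t_biol = 1/67.7 + 1/167 = 0.020759 per minute.
t_eff = 67.7 × 167 / (67.7 + 167) ≈ 48.172 minutes.
Remaining = 2440 × (1/2)^(162/48.172) = 2440 × (1/2)^3.363 ≈ 237.16 μCi.

237 μCi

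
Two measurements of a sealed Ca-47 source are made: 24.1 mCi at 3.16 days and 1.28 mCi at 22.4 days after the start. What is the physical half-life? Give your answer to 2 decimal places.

Over Δt = 22.4 − 3.16 = 19.24 days, the level fell by a factor of 24.1/1.28 ≈ 18.828.
n = log₂(18.828) ≈ 4.2348 half-lives, so t½ = 19.24/4.2348 ≈ 4.5433 days.

4.54 days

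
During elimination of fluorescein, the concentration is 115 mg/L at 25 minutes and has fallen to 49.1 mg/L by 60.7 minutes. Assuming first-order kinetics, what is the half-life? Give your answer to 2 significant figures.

29 minutes

Over Δt = 60.7 − 25 = 35.7 minutes, the level fell by a factor of 115/49.1 ≈ 2.3422.
n = log₂(2.3422) ≈ 1.2278 half-lives, so t½ = 35.7/1.2278 ≈ 29.075 minutes.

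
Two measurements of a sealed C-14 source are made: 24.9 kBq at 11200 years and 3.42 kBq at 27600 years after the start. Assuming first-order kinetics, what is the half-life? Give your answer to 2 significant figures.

Over Δt = 27600 − 11200 = 16400 years, the level fell by a factor of 24.9/3.42 ≈ 7.2807.
n = log₂(7.2807) ≈ 2.8641 half-lives, so t½ = 16400/2.8641 ≈ 5726.1 years.

5700 years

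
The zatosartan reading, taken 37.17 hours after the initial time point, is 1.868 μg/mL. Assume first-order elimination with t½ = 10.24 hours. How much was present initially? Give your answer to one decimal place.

Number of half-lives elapsed: n = 37.17/10.24 ≈ 3.6299.
A₀ = A × 2^n = 1.868 × 2^3.6299 = 1.868 × 12.38 ≈ 23.125 μg/mL.

23.1 μg/mL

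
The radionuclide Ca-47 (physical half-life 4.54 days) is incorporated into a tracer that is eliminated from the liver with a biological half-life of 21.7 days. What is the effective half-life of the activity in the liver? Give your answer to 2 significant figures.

3.8 days

1/t_eff = 1/t_phys + 1/t_biol = 1/4.54 + 1/21.7 = 0.26635 per day.
t_eff = 4.54 × 21.7 / (4.54 + 21.7) ≈ 3.7545 days.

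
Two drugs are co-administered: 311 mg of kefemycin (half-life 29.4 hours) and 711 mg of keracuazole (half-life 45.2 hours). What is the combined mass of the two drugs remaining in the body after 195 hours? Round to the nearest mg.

39 mg

kefemycin: 311 × (1/2)^(195/29.4) = 311 × (1/2)^6.6327 ≈ 3.1342 mg.
keracuazole: 711 × (1/2)^(195/45.2) = 711 × (1/2)^4.3142 ≈ 35.742 mg.
Total = 3.1342 + 35.742 ≈ 38.876 mg.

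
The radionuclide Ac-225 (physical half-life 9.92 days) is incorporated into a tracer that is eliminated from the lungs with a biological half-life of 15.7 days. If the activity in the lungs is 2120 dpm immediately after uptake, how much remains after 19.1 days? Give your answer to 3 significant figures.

1/t_eff = 1/t_phys + 1/t_biol = 1/9.92 + 1/15.7 = 0.1645 per day.
t_eff = 9.92 × 15.7 / (9.92 + 15.7) ≈ 6.079 days.
Remaining = 2120 × (1/2)^(19.1/6.079) = 2120 × (1/2)^3.142 ≈ 240.17 dpm.

240 dpm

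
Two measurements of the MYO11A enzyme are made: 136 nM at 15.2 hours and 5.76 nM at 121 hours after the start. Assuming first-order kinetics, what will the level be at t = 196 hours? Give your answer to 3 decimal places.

0.612 nM

Over Δt = 121 − 15.2 = 105.8 hours, the level fell by a factor of 136/5.76 ≈ 23.611.
n = log₂(23.611) ≈ 4.5614 half-lives, so t½ = 105.8/4.5614 ≈ 23.195 hours.
From t = 121 to t = 196: 5.76 × (1/2)^((196−121)/23.195) ≈ 0.61241 nM.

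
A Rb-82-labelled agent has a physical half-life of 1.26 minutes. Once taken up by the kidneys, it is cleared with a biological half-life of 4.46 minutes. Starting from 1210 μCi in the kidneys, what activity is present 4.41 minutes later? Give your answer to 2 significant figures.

1/t_eff = 1/t_phys + 1/t_biol = 1/1.26 + 1/4.46 = 1.0179 per minute.
t_eff = 1.26 × 4.46 / (1.26 + 4.46) ≈ 0.98245 minutes.
Remaining = 1210 × (1/2)^(4.41/0.98245) = 1210 × (1/2)^4.4888 ≈ 53.892 μCi.

54 μCi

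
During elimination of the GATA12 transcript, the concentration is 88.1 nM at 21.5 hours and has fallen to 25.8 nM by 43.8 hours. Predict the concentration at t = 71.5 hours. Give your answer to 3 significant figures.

Over Δt = 43.8 − 21.5 = 22.3 hours, the level fell by a factor of 88.1/25.8 ≈ 3.4147.
n = log₂(3.4147) ≈ 1.7718 half-lives, so t½ = 22.3/1.7718 ≈ 12.586 hours.
From t = 43.8 to t = 71.5: 25.8 × (1/2)^((71.5−43.8)/12.586) ≈ 5.6119 nM.

5.61 nM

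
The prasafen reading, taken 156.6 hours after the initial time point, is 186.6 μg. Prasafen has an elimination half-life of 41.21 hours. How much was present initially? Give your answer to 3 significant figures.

Number of half-lives elapsed: n = 156.6/41.21 ≈ 3.8.
A₀ = A × 2^n = 186.6 × 2^3.8 = 186.6 × 13.929 ≈ 2599.2 μg.

2600 μg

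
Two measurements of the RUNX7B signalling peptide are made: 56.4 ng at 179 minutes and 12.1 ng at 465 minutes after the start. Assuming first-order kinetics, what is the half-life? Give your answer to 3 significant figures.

129 minutes

Over Δt = 465 − 179 = 286 minutes, the level fell by a factor of 56.4/12.1 ≈ 4.6612.
n = log₂(4.6612) ≈ 2.2207 half-lives, so t½ = 286/2.2207 ≈ 128.79 minutes.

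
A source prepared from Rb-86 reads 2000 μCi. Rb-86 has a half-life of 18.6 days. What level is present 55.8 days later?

250 μCi

Elapsed time is 3 half-lives (55.8/18.6).
Each half-life halves the amount: 2000 × (1/2)^3 = 2000/8 = 250 μCi.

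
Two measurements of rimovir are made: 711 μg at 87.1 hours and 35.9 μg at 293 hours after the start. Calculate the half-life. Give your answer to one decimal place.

47.8 hours

Over Δt = 293 − 87.1 = 205.9 hours, the level fell by a factor of 711/35.9 ≈ 19.805.
n = log₂(19.805) ≈ 4.3078 half-lives, so t½ = 205.9/4.3078 ≈ 47.797 hours.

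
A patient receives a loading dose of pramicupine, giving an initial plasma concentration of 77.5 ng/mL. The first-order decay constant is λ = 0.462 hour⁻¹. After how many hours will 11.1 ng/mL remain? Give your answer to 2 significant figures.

t½ = ln 2 / λ = 0.69315 / 0.462 ≈ 1.5003 hours.
Fraction remaining = 11.1/77.5 ≈ 0.14323.
n = log₂(77.5/11.1) = ln(6.982)/ln 2 ≈ 2.8036 half-lives.
t = n × t½ = 2.8036 × 1.5003 ≈ 4.2063 hours.

4.2 hours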